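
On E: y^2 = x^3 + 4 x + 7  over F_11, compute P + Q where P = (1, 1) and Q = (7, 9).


P != Q, so use the chord formula.
s = (y2 - y1) / (x2 - x1) = (8) / (6) mod 11 = 5
x3 = s^2 - x1 - x2 mod 11 = 5^2 - 1 - 7 = 6
y3 = s (x1 - x3) - y1 mod 11 = 5 * (1 - 6) - 1 = 7

P + Q = (6, 7)


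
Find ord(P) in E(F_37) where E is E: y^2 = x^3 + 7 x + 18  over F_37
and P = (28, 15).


Compute successive multiples of P until we hit O:
  1P = (28, 15)
  2P = (34, 9)
  3P = (13, 7)
  4P = (5, 17)
  5P = (1, 10)
  6P = (36, 26)
  7P = (9, 25)
  8P = (30, 25)
  ... (continuing to 38P)
  38P = O

ord(P) = 38


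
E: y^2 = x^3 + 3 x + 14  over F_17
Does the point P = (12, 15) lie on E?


Check whether y^2 = x^3 + 3 x + 14 (mod 17) for (x, y) = (12, 15).
LHS: y^2 = 15^2 mod 17 = 4
RHS: x^3 + 3 x + 14 = 12^3 + 3*12 + 14 mod 17 = 10
LHS != RHS

No, not on the curve


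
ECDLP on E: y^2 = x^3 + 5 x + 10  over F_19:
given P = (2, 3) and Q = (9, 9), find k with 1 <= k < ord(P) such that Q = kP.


Enumerate multiples of P until we hit Q = (9, 9):
  1P = (2, 3)
  2P = (13, 7)
  3P = (9, 10)
  4P = (9, 9)
Match found at i = 4.

k = 4


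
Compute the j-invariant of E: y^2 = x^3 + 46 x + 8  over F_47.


Delta = -16(4 a^3 + 27 b^2) mod 47 = 5
-1728 * (4 a)^3 = -1728 * (4*46)^3 mod 47 = 1
j = 1 * 5^(-1) mod 47 = 19

j = 19 (mod 47)


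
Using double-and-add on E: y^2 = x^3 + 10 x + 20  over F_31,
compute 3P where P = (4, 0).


k = 3 = 11_2 (binary, LSB first: 11)
Double-and-add from P = (4, 0):
  bit 0 = 1: acc = O + (4, 0) = (4, 0)
  bit 1 = 1: acc = (4, 0) + O = (4, 0)

3P = (4, 0)


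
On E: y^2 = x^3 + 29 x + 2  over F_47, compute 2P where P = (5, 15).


Doubling: s = (3 x1^2 + a) / (2 y1)
s = (3*5^2 + 29) / (2*15) mod 47 = 16
x3 = s^2 - 2 x1 mod 47 = 16^2 - 2*5 = 11
y3 = s (x1 - x3) - y1 mod 47 = 16 * (5 - 11) - 15 = 30

2P = (11, 30)


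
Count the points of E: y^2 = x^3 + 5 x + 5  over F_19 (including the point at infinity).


For each x in F_19, count y with y^2 = x^3 + 5 x + 5 mod 19:
  x = 0: RHS = 5, y in [9, 10]  -> 2 point(s)
  x = 1: RHS = 11, y in [7, 12]  -> 2 point(s)
  x = 2: RHS = 4, y in [2, 17]  -> 2 point(s)
  x = 3: RHS = 9, y in [3, 16]  -> 2 point(s)
  x = 6: RHS = 4, y in [2, 17]  -> 2 point(s)
  x = 8: RHS = 6, y in [5, 14]  -> 2 point(s)
  x = 9: RHS = 0, y in [0]  -> 1 point(s)
  x = 11: RHS = 4, y in [2, 17]  -> 2 point(s)
  x = 12: RHS = 7, y in [8, 11]  -> 2 point(s)
  x = 13: RHS = 6, y in [5, 14]  -> 2 point(s)
  x = 14: RHS = 7, y in [8, 11]  -> 2 point(s)
  x = 15: RHS = 16, y in [4, 15]  -> 2 point(s)
  x = 16: RHS = 1, y in [1, 18]  -> 2 point(s)
  x = 17: RHS = 6, y in [5, 14]  -> 2 point(s)
Affine points: 27. Add the point at infinity: total = 28.

#E(F_19) = 28


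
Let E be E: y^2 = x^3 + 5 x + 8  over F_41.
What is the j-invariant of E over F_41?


Delta = -16(4 a^3 + 27 b^2) mod 41 = 22
-1728 * (4 a)^3 = -1728 * (4*5)^3 mod 41 = 11
j = 11 * 22^(-1) mod 41 = 21

j = 21 (mod 41)


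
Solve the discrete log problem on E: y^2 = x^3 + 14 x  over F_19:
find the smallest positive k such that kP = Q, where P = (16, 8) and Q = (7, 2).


Enumerate multiples of P until we hit Q = (7, 2):
  1P = (16, 8)
  2P = (7, 2)
Match found at i = 2.

k = 2


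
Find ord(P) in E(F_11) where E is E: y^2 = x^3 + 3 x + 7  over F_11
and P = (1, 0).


Compute successive multiples of P until we hit O:
  1P = (1, 0)
  2P = O

ord(P) = 2


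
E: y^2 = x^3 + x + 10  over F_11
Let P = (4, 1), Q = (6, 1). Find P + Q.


P != Q, so use the chord formula.
s = (y2 - y1) / (x2 - x1) = (0) / (2) mod 11 = 0
x3 = s^2 - x1 - x2 mod 11 = 0^2 - 4 - 6 = 1
y3 = s (x1 - x3) - y1 mod 11 = 0 * (4 - 1) - 1 = 10

P + Q = (1, 10)


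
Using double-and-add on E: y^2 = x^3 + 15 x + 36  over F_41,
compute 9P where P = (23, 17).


k = 9 = 1001_2 (binary, LSB first: 1001)
Double-and-add from P = (23, 17):
  bit 0 = 1: acc = O + (23, 17) = (23, 17)
  bit 1 = 0: acc unchanged = (23, 17)
  bit 2 = 0: acc unchanged = (23, 17)
  bit 3 = 1: acc = (23, 17) + (34, 30) = (2, 19)

9P = (2, 19)


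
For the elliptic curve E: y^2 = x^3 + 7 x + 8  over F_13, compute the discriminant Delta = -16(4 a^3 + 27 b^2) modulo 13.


4 a^3 + 27 b^2 = 4*7^3 + 27*8^2 = 1372 + 1728 = 3100
Delta = -16 * (3100) = -49600
Delta mod 13 = 8

Delta = 8 (mod 13)


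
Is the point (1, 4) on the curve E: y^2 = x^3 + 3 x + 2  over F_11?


Check whether y^2 = x^3 + 3 x + 2 (mod 11) for (x, y) = (1, 4).
LHS: y^2 = 4^2 mod 11 = 5
RHS: x^3 + 3 x + 2 = 1^3 + 3*1 + 2 mod 11 = 6
LHS != RHS

No, not on the curve


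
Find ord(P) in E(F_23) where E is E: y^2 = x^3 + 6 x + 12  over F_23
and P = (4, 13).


Compute successive multiples of P until we hit O:
  1P = (4, 13)
  2P = (17, 6)
  3P = (11, 12)
  4P = (16, 15)
  5P = (19, 19)
  6P = (2, 20)
  7P = (12, 15)
  8P = (20, 6)
  ... (continuing to 29P)
  29P = O

ord(P) = 29


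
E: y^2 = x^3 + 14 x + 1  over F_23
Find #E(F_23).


For each x in F_23, count y with y^2 = x^3 + 14 x + 1 mod 23:
  x = 0: RHS = 1, y in [1, 22]  -> 2 point(s)
  x = 1: RHS = 16, y in [4, 19]  -> 2 point(s)
  x = 3: RHS = 1, y in [1, 22]  -> 2 point(s)
  x = 4: RHS = 6, y in [11, 12]  -> 2 point(s)
  x = 5: RHS = 12, y in [9, 14]  -> 2 point(s)
  x = 6: RHS = 2, y in [5, 18]  -> 2 point(s)
  x = 8: RHS = 4, y in [2, 21]  -> 2 point(s)
  x = 17: RHS = 0, y in [0]  -> 1 point(s)
  x = 18: RHS = 13, y in [6, 17]  -> 2 point(s)
  x = 20: RHS = 1, y in [1, 22]  -> 2 point(s)
  x = 22: RHS = 9, y in [3, 20]  -> 2 point(s)
Affine points: 21. Add the point at infinity: total = 22.

#E(F_23) = 22


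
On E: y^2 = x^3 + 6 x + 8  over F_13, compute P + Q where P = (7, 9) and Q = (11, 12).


P != Q, so use the chord formula.
s = (y2 - y1) / (x2 - x1) = (3) / (4) mod 13 = 4
x3 = s^2 - x1 - x2 mod 13 = 4^2 - 7 - 11 = 11
y3 = s (x1 - x3) - y1 mod 13 = 4 * (7 - 11) - 9 = 1

P + Q = (11, 1)


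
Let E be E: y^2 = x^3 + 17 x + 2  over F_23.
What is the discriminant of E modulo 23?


4 a^3 + 27 b^2 = 4*17^3 + 27*2^2 = 19652 + 108 = 19760
Delta = -16 * (19760) = -316160
Delta mod 23 = 21

Delta = 21 (mod 23)


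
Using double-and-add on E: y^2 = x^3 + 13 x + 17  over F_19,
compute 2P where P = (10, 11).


k = 2 = 10_2 (binary, LSB first: 01)
Double-and-add from P = (10, 11):
  bit 0 = 0: acc unchanged = O
  bit 1 = 1: acc = O + (8, 14) = (8, 14)

2P = (8, 14)


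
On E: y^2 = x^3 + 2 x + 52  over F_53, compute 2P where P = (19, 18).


Doubling: s = (3 x1^2 + a) / (2 y1)
s = (3*19^2 + 2) / (2*18) mod 53 = 11
x3 = s^2 - 2 x1 mod 53 = 11^2 - 2*19 = 30
y3 = s (x1 - x3) - y1 mod 53 = 11 * (19 - 30) - 18 = 20

2P = (30, 20)


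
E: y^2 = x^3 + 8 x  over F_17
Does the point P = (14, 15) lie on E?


Check whether y^2 = x^3 + 8 x + 0 (mod 17) for (x, y) = (14, 15).
LHS: y^2 = 15^2 mod 17 = 4
RHS: x^3 + 8 x + 0 = 14^3 + 8*14 + 0 mod 17 = 0
LHS != RHS

No, not on the curve


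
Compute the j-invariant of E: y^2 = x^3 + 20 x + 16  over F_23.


Delta = -16(4 a^3 + 27 b^2) mod 23 = 18
-1728 * (4 a)^3 = -1728 * (4*20)^3 mod 23 = 9
j = 9 * 18^(-1) mod 23 = 12

j = 12 (mod 23)


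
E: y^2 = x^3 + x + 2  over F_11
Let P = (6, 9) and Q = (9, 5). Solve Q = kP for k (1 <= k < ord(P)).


Enumerate multiples of P until we hit Q = (9, 5):
  1P = (6, 9)
  2P = (8, 7)
  3P = (9, 5)
Match found at i = 3.

k = 3


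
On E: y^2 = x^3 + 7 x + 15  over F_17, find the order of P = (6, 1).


Compute successive multiples of P until we hit O:
  1P = (6, 1)
  2P = (9, 5)
  3P = (0, 7)
  4P = (12, 5)
  5P = (7, 4)
  6P = (13, 12)
  7P = (14, 1)
  8P = (14, 16)
  ... (continuing to 15P)
  15P = O

ord(P) = 15


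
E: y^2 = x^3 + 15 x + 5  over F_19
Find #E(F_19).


For each x in F_19, count y with y^2 = x^3 + 15 x + 5 mod 19:
  x = 0: RHS = 5, y in [9, 10]  -> 2 point(s)
  x = 2: RHS = 5, y in [9, 10]  -> 2 point(s)
  x = 3: RHS = 1, y in [1, 18]  -> 2 point(s)
  x = 6: RHS = 7, y in [8, 11]  -> 2 point(s)
  x = 7: RHS = 16, y in [4, 15]  -> 2 point(s)
  x = 11: RHS = 0, y in [0]  -> 1 point(s)
  x = 16: RHS = 9, y in [3, 16]  -> 2 point(s)
  x = 17: RHS = 5, y in [9, 10]  -> 2 point(s)
Affine points: 15. Add the point at infinity: total = 16.

#E(F_19) = 16


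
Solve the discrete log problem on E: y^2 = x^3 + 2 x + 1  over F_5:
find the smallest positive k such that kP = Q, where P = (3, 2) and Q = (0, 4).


Enumerate multiples of P until we hit Q = (0, 4):
  1P = (3, 2)
  2P = (0, 1)
  3P = (1, 2)
  4P = (1, 3)
  5P = (0, 4)
Match found at i = 5.

k = 5


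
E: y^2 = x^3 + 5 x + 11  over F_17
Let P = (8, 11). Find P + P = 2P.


Doubling: s = (3 x1^2 + a) / (2 y1)
s = (3*8^2 + 5) / (2*11) mod 17 = 2
x3 = s^2 - 2 x1 mod 17 = 2^2 - 2*8 = 5
y3 = s (x1 - x3) - y1 mod 17 = 2 * (8 - 5) - 11 = 12

2P = (5, 12)


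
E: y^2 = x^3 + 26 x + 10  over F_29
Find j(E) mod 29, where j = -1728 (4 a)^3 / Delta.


Delta = -16(4 a^3 + 27 b^2) mod 29 = 27
-1728 * (4 a)^3 = -1728 * (4*26)^3 mod 29 = 28
j = 28 * 27^(-1) mod 29 = 15

j = 15 (mod 29)


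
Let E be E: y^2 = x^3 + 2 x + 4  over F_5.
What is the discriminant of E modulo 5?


4 a^3 + 27 b^2 = 4*2^3 + 27*4^2 = 32 + 432 = 464
Delta = -16 * (464) = -7424
Delta mod 5 = 1

Delta = 1 (mod 5)


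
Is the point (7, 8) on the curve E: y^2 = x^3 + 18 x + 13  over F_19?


Check whether y^2 = x^3 + 18 x + 13 (mod 19) for (x, y) = (7, 8).
LHS: y^2 = 8^2 mod 19 = 7
RHS: x^3 + 18 x + 13 = 7^3 + 18*7 + 13 mod 19 = 7
LHS = RHS

Yes, on the curve


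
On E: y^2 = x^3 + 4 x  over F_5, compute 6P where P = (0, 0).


k = 6 = 110_2 (binary, LSB first: 011)
Double-and-add from P = (0, 0):
  bit 0 = 0: acc unchanged = O
  bit 1 = 1: acc = O + O = O
  bit 2 = 1: acc = O + O = O

6P = O


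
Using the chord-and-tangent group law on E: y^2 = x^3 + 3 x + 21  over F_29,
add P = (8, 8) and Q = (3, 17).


P != Q, so use the chord formula.
s = (y2 - y1) / (x2 - x1) = (9) / (24) mod 29 = 4
x3 = s^2 - x1 - x2 mod 29 = 4^2 - 8 - 3 = 5
y3 = s (x1 - x3) - y1 mod 29 = 4 * (8 - 5) - 8 = 4

P + Q = (5, 4)


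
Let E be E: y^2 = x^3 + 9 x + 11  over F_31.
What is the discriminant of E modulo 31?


4 a^3 + 27 b^2 = 4*9^3 + 27*11^2 = 2916 + 3267 = 6183
Delta = -16 * (6183) = -98928
Delta mod 31 = 24

Delta = 24 (mod 31)


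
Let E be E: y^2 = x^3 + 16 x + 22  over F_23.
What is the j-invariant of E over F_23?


Delta = -16(4 a^3 + 27 b^2) mod 23 = 15
-1728 * (4 a)^3 = -1728 * (4*16)^3 mod 23 = 7
j = 7 * 15^(-1) mod 23 = 2

j = 2 (mod 23)


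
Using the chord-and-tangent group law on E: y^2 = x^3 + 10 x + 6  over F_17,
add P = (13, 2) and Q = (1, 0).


P != Q, so use the chord formula.
s = (y2 - y1) / (x2 - x1) = (15) / (5) mod 17 = 3
x3 = s^2 - x1 - x2 mod 17 = 3^2 - 13 - 1 = 12
y3 = s (x1 - x3) - y1 mod 17 = 3 * (13 - 12) - 2 = 1

P + Q = (12, 1)


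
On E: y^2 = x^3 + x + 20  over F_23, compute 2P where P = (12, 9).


Doubling: s = (3 x1^2 + a) / (2 y1)
s = (3*12^2 + 1) / (2*9) mod 23 = 10
x3 = s^2 - 2 x1 mod 23 = 10^2 - 2*12 = 7
y3 = s (x1 - x3) - y1 mod 23 = 10 * (12 - 7) - 9 = 18

2P = (7, 18)


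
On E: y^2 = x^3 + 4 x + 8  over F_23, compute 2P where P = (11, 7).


k = 2 = 10_2 (binary, LSB first: 01)
Double-and-add from P = (11, 7):
  bit 0 = 0: acc unchanged = O
  bit 1 = 1: acc = O + (3, 22) = (3, 22)

2P = (3, 22)


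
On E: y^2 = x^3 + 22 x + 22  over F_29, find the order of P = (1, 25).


Compute successive multiples of P until we hit O:
  1P = (1, 25)
  2P = (20, 9)
  3P = (21, 1)
  4P = (27, 12)
  5P = (23, 15)
  6P = (10, 16)
  7P = (19, 22)
  8P = (5, 24)
  ... (continuing to 18P)
  18P = O

ord(P) = 18


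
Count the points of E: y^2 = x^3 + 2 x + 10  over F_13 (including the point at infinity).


For each x in F_13, count y with y^2 = x^3 + 2 x + 10 mod 13:
  x = 0: RHS = 10, y in [6, 7]  -> 2 point(s)
  x = 1: RHS = 0, y in [0]  -> 1 point(s)
  x = 2: RHS = 9, y in [3, 10]  -> 2 point(s)
  x = 3: RHS = 4, y in [2, 11]  -> 2 point(s)
  x = 4: RHS = 4, y in [2, 11]  -> 2 point(s)
  x = 6: RHS = 4, y in [2, 11]  -> 2 point(s)
  x = 7: RHS = 3, y in [4, 9]  -> 2 point(s)
  x = 9: RHS = 3, y in [4, 9]  -> 2 point(s)
  x = 10: RHS = 3, y in [4, 9]  -> 2 point(s)
Affine points: 17. Add the point at infinity: total = 18.

#E(F_13) = 18


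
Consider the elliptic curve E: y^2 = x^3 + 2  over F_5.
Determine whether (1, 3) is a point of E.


Check whether y^2 = x^3 + 0 x + 2 (mod 5) for (x, y) = (1, 3).
LHS: y^2 = 3^2 mod 5 = 4
RHS: x^3 + 0 x + 2 = 1^3 + 0*1 + 2 mod 5 = 3
LHS != RHS

No, not on the curve


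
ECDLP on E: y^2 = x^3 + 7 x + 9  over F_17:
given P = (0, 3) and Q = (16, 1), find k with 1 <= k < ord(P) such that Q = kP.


Enumerate multiples of P until we hit Q = (16, 1):
  1P = (0, 3)
  2P = (16, 1)
Match found at i = 2.

k = 2


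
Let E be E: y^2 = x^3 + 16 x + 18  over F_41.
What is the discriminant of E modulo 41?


4 a^3 + 27 b^2 = 4*16^3 + 27*18^2 = 16384 + 8748 = 25132
Delta = -16 * (25132) = -402112
Delta mod 41 = 16

Delta = 16 (mod 41)


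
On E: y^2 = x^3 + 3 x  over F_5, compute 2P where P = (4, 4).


Doubling: s = (3 x1^2 + a) / (2 y1)
s = (3*4^2 + 3) / (2*4) mod 5 = 2
x3 = s^2 - 2 x1 mod 5 = 2^2 - 2*4 = 1
y3 = s (x1 - x3) - y1 mod 5 = 2 * (4 - 1) - 4 = 2

2P = (1, 2)


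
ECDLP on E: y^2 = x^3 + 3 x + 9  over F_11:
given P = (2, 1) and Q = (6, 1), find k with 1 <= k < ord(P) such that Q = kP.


Enumerate multiples of P until we hit Q = (6, 1):
  1P = (2, 1)
  2P = (0, 3)
  3P = (10, 7)
  4P = (3, 1)
  5P = (6, 10)
  6P = (6, 1)
Match found at i = 6.

k = 6


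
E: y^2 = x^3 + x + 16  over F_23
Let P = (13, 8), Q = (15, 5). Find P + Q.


P != Q, so use the chord formula.
s = (y2 - y1) / (x2 - x1) = (20) / (2) mod 23 = 10
x3 = s^2 - x1 - x2 mod 23 = 10^2 - 13 - 15 = 3
y3 = s (x1 - x3) - y1 mod 23 = 10 * (13 - 3) - 8 = 0

P + Q = (3, 0)


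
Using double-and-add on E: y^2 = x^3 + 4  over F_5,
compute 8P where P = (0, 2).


k = 8 = 1000_2 (binary, LSB first: 0001)
Double-and-add from P = (0, 2):
  bit 0 = 0: acc unchanged = O
  bit 1 = 0: acc unchanged = O
  bit 2 = 0: acc unchanged = O
  bit 3 = 1: acc = O + (0, 3) = (0, 3)

8P = (0, 3)


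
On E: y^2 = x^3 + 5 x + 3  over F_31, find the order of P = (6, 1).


Compute successive multiples of P until we hit O:
  1P = (6, 1)
  2P = (26, 16)
  3P = (17, 14)
  4P = (24, 20)
  5P = (29, 4)
  6P = (16, 26)
  7P = (23, 3)
  8P = (21, 10)
  ... (continuing to 41P)
  41P = O

ord(P) = 41


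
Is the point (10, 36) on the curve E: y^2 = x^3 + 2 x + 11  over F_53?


Check whether y^2 = x^3 + 2 x + 11 (mod 53) for (x, y) = (10, 36).
LHS: y^2 = 36^2 mod 53 = 24
RHS: x^3 + 2 x + 11 = 10^3 + 2*10 + 11 mod 53 = 24
LHS = RHS

Yes, on the curve


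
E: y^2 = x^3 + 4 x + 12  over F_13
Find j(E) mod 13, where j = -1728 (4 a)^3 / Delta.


Delta = -16(4 a^3 + 27 b^2) mod 13 = 9
-1728 * (4 a)^3 = -1728 * (4*4)^3 mod 13 = 1
j = 1 * 9^(-1) mod 13 = 3

j = 3 (mod 13)


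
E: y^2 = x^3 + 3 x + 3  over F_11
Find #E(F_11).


For each x in F_11, count y with y^2 = x^3 + 3 x + 3 mod 11:
  x = 0: RHS = 3, y in [5, 6]  -> 2 point(s)
  x = 5: RHS = 0, y in [0]  -> 1 point(s)
  x = 7: RHS = 4, y in [2, 9]  -> 2 point(s)
  x = 8: RHS = 0, y in [0]  -> 1 point(s)
  x = 9: RHS = 0, y in [0]  -> 1 point(s)
Affine points: 7. Add the point at infinity: total = 8.

#E(F_11) = 8


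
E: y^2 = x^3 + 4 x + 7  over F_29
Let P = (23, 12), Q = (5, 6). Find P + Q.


P != Q, so use the chord formula.
s = (y2 - y1) / (x2 - x1) = (23) / (11) mod 29 = 10
x3 = s^2 - x1 - x2 mod 29 = 10^2 - 23 - 5 = 14
y3 = s (x1 - x3) - y1 mod 29 = 10 * (23 - 14) - 12 = 20

P + Q = (14, 20)


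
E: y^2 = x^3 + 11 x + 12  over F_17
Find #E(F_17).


For each x in F_17, count y with y^2 = x^3 + 11 x + 12 mod 17:
  x = 2: RHS = 8, y in [5, 12]  -> 2 point(s)
  x = 3: RHS = 4, y in [2, 15]  -> 2 point(s)
  x = 4: RHS = 1, y in [1, 16]  -> 2 point(s)
  x = 8: RHS = 0, y in [0]  -> 1 point(s)
  x = 10: RHS = 0, y in [0]  -> 1 point(s)
  x = 11: RHS = 2, y in [6, 11]  -> 2 point(s)
  x = 12: RHS = 2, y in [6, 11]  -> 2 point(s)
  x = 15: RHS = 16, y in [4, 13]  -> 2 point(s)
  x = 16: RHS = 0, y in [0]  -> 1 point(s)
Affine points: 15. Add the point at infinity: total = 16.

#E(F_17) = 16


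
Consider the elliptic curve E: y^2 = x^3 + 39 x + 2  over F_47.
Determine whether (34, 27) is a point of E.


Check whether y^2 = x^3 + 39 x + 2 (mod 47) for (x, y) = (34, 27).
LHS: y^2 = 27^2 mod 47 = 24
RHS: x^3 + 39 x + 2 = 34^3 + 39*34 + 2 mod 47 = 24
LHS = RHS

Yes, on the curve


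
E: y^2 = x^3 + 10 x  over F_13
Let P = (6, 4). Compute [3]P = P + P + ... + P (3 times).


k = 3 = 11_2 (binary, LSB first: 11)
Double-and-add from P = (6, 4):
  bit 0 = 1: acc = O + (6, 4) = (6, 4)
  bit 1 = 1: acc = (6, 4) + (0, 0) = (6, 9)

3P = (6, 9)


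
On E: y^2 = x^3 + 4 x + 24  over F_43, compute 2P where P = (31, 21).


Doubling: s = (3 x1^2 + a) / (2 y1)
s = (3*31^2 + 4) / (2*21) mod 43 = 37
x3 = s^2 - 2 x1 mod 43 = 37^2 - 2*31 = 17
y3 = s (x1 - x3) - y1 mod 43 = 37 * (31 - 17) - 21 = 24

2P = (17, 24)


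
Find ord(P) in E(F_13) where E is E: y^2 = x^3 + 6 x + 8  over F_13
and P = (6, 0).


Compute successive multiples of P until we hit O:
  1P = (6, 0)
  2P = O

ord(P) = 2


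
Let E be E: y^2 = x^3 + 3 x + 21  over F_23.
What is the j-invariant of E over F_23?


Delta = -16(4 a^3 + 27 b^2) mod 23 = 17
-1728 * (4 a)^3 = -1728 * (4*3)^3 mod 23 = 14
j = 14 * 17^(-1) mod 23 = 13

j = 13 (mod 23)


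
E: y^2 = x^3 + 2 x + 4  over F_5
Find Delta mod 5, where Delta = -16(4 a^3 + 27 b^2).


4 a^3 + 27 b^2 = 4*2^3 + 27*4^2 = 32 + 432 = 464
Delta = -16 * (464) = -7424
Delta mod 5 = 1

Delta = 1 (mod 5)


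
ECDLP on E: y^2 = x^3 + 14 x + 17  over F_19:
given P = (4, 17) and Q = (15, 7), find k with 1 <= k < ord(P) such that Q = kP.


Enumerate multiples of P until we hit Q = (15, 7):
  1P = (4, 17)
  2P = (9, 13)
  3P = (15, 7)
Match found at i = 3.

k = 3


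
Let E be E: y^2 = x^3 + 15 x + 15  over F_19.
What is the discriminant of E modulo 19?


4 a^3 + 27 b^2 = 4*15^3 + 27*15^2 = 13500 + 6075 = 19575
Delta = -16 * (19575) = -313200
Delta mod 19 = 15

Delta = 15 (mod 19)


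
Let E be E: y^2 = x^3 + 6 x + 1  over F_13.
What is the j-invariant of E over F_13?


Delta = -16(4 a^3 + 27 b^2) mod 13 = 5
-1728 * (4 a)^3 = -1728 * (4*6)^3 mod 13 = 5
j = 5 * 5^(-1) mod 13 = 1

j = 1 (mod 13)


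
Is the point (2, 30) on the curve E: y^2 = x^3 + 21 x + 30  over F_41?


Check whether y^2 = x^3 + 21 x + 30 (mod 41) for (x, y) = (2, 30).
LHS: y^2 = 30^2 mod 41 = 39
RHS: x^3 + 21 x + 30 = 2^3 + 21*2 + 30 mod 41 = 39
LHS = RHS

Yes, on the curve


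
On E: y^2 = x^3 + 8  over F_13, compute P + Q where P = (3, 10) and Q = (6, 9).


P != Q, so use the chord formula.
s = (y2 - y1) / (x2 - x1) = (12) / (3) mod 13 = 4
x3 = s^2 - x1 - x2 mod 13 = 4^2 - 3 - 6 = 7
y3 = s (x1 - x3) - y1 mod 13 = 4 * (3 - 7) - 10 = 0

P + Q = (7, 0)


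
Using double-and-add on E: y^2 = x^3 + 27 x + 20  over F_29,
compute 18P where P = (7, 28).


k = 18 = 10010_2 (binary, LSB first: 01001)
Double-and-add from P = (7, 28):
  bit 0 = 0: acc unchanged = O
  bit 1 = 1: acc = O + (15, 1) = (15, 1)
  bit 2 = 0: acc unchanged = (15, 1)
  bit 3 = 0: acc unchanged = (15, 1)
  bit 4 = 1: acc = (15, 1) + (25, 14) = (2, 13)

18P = (2, 13)


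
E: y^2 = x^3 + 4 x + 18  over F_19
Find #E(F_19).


For each x in F_19, count y with y^2 = x^3 + 4 x + 18 mod 19:
  x = 1: RHS = 4, y in [2, 17]  -> 2 point(s)
  x = 3: RHS = 0, y in [0]  -> 1 point(s)
  x = 5: RHS = 11, y in [7, 12]  -> 2 point(s)
  x = 6: RHS = 11, y in [7, 12]  -> 2 point(s)
  x = 7: RHS = 9, y in [3, 16]  -> 2 point(s)
  x = 8: RHS = 11, y in [7, 12]  -> 2 point(s)
  x = 9: RHS = 4, y in [2, 17]  -> 2 point(s)
  x = 11: RHS = 6, y in [5, 14]  -> 2 point(s)
  x = 13: RHS = 6, y in [5, 14]  -> 2 point(s)
  x = 14: RHS = 6, y in [5, 14]  -> 2 point(s)
  x = 16: RHS = 17, y in [6, 13]  -> 2 point(s)
Affine points: 21. Add the point at infinity: total = 22.

#E(F_19) = 22


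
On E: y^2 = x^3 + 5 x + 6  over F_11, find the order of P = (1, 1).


Compute successive multiples of P until we hit O:
  1P = (1, 1)
  2P = (3, 2)
  3P = (10, 0)
  4P = (3, 9)
  5P = (1, 10)
  6P = O

ord(P) = 6


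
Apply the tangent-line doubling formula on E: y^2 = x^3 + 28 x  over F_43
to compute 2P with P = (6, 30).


Doubling: s = (3 x1^2 + a) / (2 y1)
s = (3*6^2 + 28) / (2*30) mod 43 = 8
x3 = s^2 - 2 x1 mod 43 = 8^2 - 2*6 = 9
y3 = s (x1 - x3) - y1 mod 43 = 8 * (6 - 9) - 30 = 32

2P = (9, 32)


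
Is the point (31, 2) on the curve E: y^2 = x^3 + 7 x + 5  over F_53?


Check whether y^2 = x^3 + 7 x + 5 (mod 53) for (x, y) = (31, 2).
LHS: y^2 = 2^2 mod 53 = 4
RHS: x^3 + 7 x + 5 = 31^3 + 7*31 + 5 mod 53 = 15
LHS != RHS

No, not on the curve


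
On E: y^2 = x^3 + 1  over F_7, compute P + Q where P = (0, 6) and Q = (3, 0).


P != Q, so use the chord formula.
s = (y2 - y1) / (x2 - x1) = (1) / (3) mod 7 = 5
x3 = s^2 - x1 - x2 mod 7 = 5^2 - 0 - 3 = 1
y3 = s (x1 - x3) - y1 mod 7 = 5 * (0 - 1) - 6 = 3

P + Q = (1, 3)


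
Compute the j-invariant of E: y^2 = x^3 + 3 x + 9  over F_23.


Delta = -16(4 a^3 + 27 b^2) mod 23 = 11
-1728 * (4 a)^3 = -1728 * (4*3)^3 mod 23 = 14
j = 14 * 11^(-1) mod 23 = 18

j = 18 (mod 23)


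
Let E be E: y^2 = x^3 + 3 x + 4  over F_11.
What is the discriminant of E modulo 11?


4 a^3 + 27 b^2 = 4*3^3 + 27*4^2 = 108 + 432 = 540
Delta = -16 * (540) = -8640
Delta mod 11 = 6

Delta = 6 (mod 11)


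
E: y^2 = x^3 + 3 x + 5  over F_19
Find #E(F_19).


For each x in F_19, count y with y^2 = x^3 + 3 x + 5 mod 19:
  x = 0: RHS = 5, y in [9, 10]  -> 2 point(s)
  x = 1: RHS = 9, y in [3, 16]  -> 2 point(s)
  x = 2: RHS = 0, y in [0]  -> 1 point(s)
  x = 4: RHS = 5, y in [9, 10]  -> 2 point(s)
  x = 6: RHS = 11, y in [7, 12]  -> 2 point(s)
  x = 8: RHS = 9, y in [3, 16]  -> 2 point(s)
  x = 9: RHS = 1, y in [1, 18]  -> 2 point(s)
  x = 10: RHS = 9, y in [3, 16]  -> 2 point(s)
  x = 11: RHS = 1, y in [1, 18]  -> 2 point(s)
  x = 14: RHS = 17, y in [6, 13]  -> 2 point(s)
  x = 15: RHS = 5, y in [9, 10]  -> 2 point(s)
  x = 16: RHS = 7, y in [8, 11]  -> 2 point(s)
  x = 18: RHS = 1, y in [1, 18]  -> 2 point(s)
Affine points: 25. Add the point at infinity: total = 26.

#E(F_19) = 26


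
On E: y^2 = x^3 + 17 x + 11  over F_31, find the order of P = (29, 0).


Compute successive multiples of P until we hit O:
  1P = (29, 0)
  2P = O

ord(P) = 2


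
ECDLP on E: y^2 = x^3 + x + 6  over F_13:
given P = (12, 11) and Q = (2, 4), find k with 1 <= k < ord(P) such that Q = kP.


Enumerate multiples of P until we hit Q = (2, 4):
  1P = (12, 11)
  2P = (3, 6)
  3P = (2, 9)
  4P = (11, 10)
  5P = (4, 10)
  6P = (9, 4)
  7P = (9, 9)
  8P = (4, 3)
  9P = (11, 3)
  10P = (2, 4)
Match found at i = 10.

k = 10


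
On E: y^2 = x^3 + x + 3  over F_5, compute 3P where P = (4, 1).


k = 3 = 11_2 (binary, LSB first: 11)
Double-and-add from P = (4, 1):
  bit 0 = 1: acc = O + (4, 1) = (4, 1)
  bit 1 = 1: acc = (4, 1) + (1, 0) = (4, 4)

3P = (4, 4)


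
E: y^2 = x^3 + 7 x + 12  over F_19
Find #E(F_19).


For each x in F_19, count y with y^2 = x^3 + 7 x + 12 mod 19:
  x = 1: RHS = 1, y in [1, 18]  -> 2 point(s)
  x = 4: RHS = 9, y in [3, 16]  -> 2 point(s)
  x = 5: RHS = 1, y in [1, 18]  -> 2 point(s)
  x = 6: RHS = 4, y in [2, 17]  -> 2 point(s)
  x = 7: RHS = 5, y in [9, 10]  -> 2 point(s)
  x = 9: RHS = 6, y in [5, 14]  -> 2 point(s)
  x = 12: RHS = 0, y in [0]  -> 1 point(s)
  x = 13: RHS = 1, y in [1, 18]  -> 2 point(s)
  x = 14: RHS = 4, y in [2, 17]  -> 2 point(s)
  x = 17: RHS = 9, y in [3, 16]  -> 2 point(s)
  x = 18: RHS = 4, y in [2, 17]  -> 2 point(s)
Affine points: 21. Add the point at infinity: total = 22.

#E(F_19) = 22


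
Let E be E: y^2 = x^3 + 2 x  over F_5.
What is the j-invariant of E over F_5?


Delta = -16(4 a^3 + 27 b^2) mod 5 = 3
-1728 * (4 a)^3 = -1728 * (4*2)^3 mod 5 = 4
j = 4 * 3^(-1) mod 5 = 3

j = 3 (mod 5)


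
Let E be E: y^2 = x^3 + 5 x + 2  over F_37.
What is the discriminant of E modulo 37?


4 a^3 + 27 b^2 = 4*5^3 + 27*2^2 = 500 + 108 = 608
Delta = -16 * (608) = -9728
Delta mod 37 = 3

Delta = 3 (mod 37)


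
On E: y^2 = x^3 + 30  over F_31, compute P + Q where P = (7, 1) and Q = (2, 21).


P != Q, so use the chord formula.
s = (y2 - y1) / (x2 - x1) = (20) / (26) mod 31 = 27
x3 = s^2 - x1 - x2 mod 31 = 27^2 - 7 - 2 = 7
y3 = s (x1 - x3) - y1 mod 31 = 27 * (7 - 7) - 1 = 30

P + Q = (7, 30)


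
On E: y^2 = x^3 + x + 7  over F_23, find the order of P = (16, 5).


Compute successive multiples of P until we hit O:
  1P = (16, 5)
  2P = (15, 19)
  3P = (4, 11)
  4P = (9, 3)
  5P = (7, 14)
  6P = (1, 3)
  7P = (19, 13)
  8P = (13, 3)
  ... (continuing to 18P)
  18P = O

ord(P) = 18


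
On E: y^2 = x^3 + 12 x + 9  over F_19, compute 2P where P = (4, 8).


k = 2 = 10_2 (binary, LSB first: 01)
Double-and-add from P = (4, 8):
  bit 0 = 0: acc unchanged = O
  bit 1 = 1: acc = O + (12, 0) = (12, 0)

2P = (12, 0)


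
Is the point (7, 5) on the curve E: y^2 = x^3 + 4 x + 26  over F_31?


Check whether y^2 = x^3 + 4 x + 26 (mod 31) for (x, y) = (7, 5).
LHS: y^2 = 5^2 mod 31 = 25
RHS: x^3 + 4 x + 26 = 7^3 + 4*7 + 26 mod 31 = 25
LHS = RHS

Yes, on the curve


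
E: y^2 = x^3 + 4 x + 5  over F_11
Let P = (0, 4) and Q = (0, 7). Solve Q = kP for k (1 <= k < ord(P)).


Enumerate multiples of P until we hit Q = (0, 7):
  1P = (0, 4)
  2P = (3, 0)
  3P = (0, 7)
Match found at i = 3.

k = 3


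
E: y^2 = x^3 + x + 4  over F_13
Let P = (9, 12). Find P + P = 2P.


Doubling: s = (3 x1^2 + a) / (2 y1)
s = (3*9^2 + 1) / (2*12) mod 13 = 8
x3 = s^2 - 2 x1 mod 13 = 8^2 - 2*9 = 7
y3 = s (x1 - x3) - y1 mod 13 = 8 * (9 - 7) - 12 = 4

2P = (7, 4)


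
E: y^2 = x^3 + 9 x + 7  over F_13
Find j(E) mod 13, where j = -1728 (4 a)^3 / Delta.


Delta = -16(4 a^3 + 27 b^2) mod 13 = 10
-1728 * (4 a)^3 = -1728 * (4*9)^3 mod 13 = 12
j = 12 * 10^(-1) mod 13 = 9

j = 9 (mod 13)


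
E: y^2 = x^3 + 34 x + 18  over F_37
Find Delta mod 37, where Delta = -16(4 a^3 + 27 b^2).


4 a^3 + 27 b^2 = 4*34^3 + 27*18^2 = 157216 + 8748 = 165964
Delta = -16 * (165964) = -2655424
Delta mod 37 = 29

Delta = 29 (mod 37)


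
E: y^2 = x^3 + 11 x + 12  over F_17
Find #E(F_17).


For each x in F_17, count y with y^2 = x^3 + 11 x + 12 mod 17:
  x = 2: RHS = 8, y in [5, 12]  -> 2 point(s)
  x = 3: RHS = 4, y in [2, 15]  -> 2 point(s)
  x = 4: RHS = 1, y in [1, 16]  -> 2 point(s)
  x = 8: RHS = 0, y in [0]  -> 1 point(s)
  x = 10: RHS = 0, y in [0]  -> 1 point(s)
  x = 11: RHS = 2, y in [6, 11]  -> 2 point(s)
  x = 12: RHS = 2, y in [6, 11]  -> 2 point(s)
  x = 15: RHS = 16, y in [4, 13]  -> 2 point(s)
  x = 16: RHS = 0, y in [0]  -> 1 point(s)
Affine points: 15. Add the point at infinity: total = 16.

#E(F_17) = 16


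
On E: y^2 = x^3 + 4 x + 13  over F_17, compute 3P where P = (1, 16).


k = 3 = 11_2 (binary, LSB first: 11)
Double-and-add from P = (1, 16):
  bit 0 = 1: acc = O + (1, 16) = (1, 16)
  bit 1 = 1: acc = (1, 16) + (6, 10) = (6, 7)

3P = (6, 7)


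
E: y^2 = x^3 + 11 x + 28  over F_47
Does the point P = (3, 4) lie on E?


Check whether y^2 = x^3 + 11 x + 28 (mod 47) for (x, y) = (3, 4).
LHS: y^2 = 4^2 mod 47 = 16
RHS: x^3 + 11 x + 28 = 3^3 + 11*3 + 28 mod 47 = 41
LHS != RHS

No, not on the curve


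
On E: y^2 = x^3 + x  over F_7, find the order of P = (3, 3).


Compute successive multiples of P until we hit O:
  1P = (3, 3)
  2P = (1, 4)
  3P = (5, 5)
  4P = (0, 0)
  5P = (5, 2)
  6P = (1, 3)
  7P = (3, 4)
  8P = O

ord(P) = 8


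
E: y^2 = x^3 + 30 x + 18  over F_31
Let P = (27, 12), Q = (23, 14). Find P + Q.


P != Q, so use the chord formula.
s = (y2 - y1) / (x2 - x1) = (2) / (27) mod 31 = 15
x3 = s^2 - x1 - x2 mod 31 = 15^2 - 27 - 23 = 20
y3 = s (x1 - x3) - y1 mod 31 = 15 * (27 - 20) - 12 = 0

P + Q = (20, 0)


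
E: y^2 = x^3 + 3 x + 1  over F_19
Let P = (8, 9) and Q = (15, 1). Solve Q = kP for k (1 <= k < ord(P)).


Enumerate multiples of P until we hit Q = (15, 1):
  1P = (8, 9)
  2P = (9, 15)
  3P = (0, 1)
  4P = (12, 6)
  5P = (15, 1)
Match found at i = 5.

k = 5


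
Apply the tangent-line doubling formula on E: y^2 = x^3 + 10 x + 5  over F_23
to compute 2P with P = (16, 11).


Doubling: s = (3 x1^2 + a) / (2 y1)
s = (3*16^2 + 10) / (2*11) mod 23 = 4
x3 = s^2 - 2 x1 mod 23 = 4^2 - 2*16 = 7
y3 = s (x1 - x3) - y1 mod 23 = 4 * (16 - 7) - 11 = 2

2P = (7, 2)


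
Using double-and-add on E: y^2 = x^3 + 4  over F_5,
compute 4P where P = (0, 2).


k = 4 = 100_2 (binary, LSB first: 001)
Double-and-add from P = (0, 2):
  bit 0 = 0: acc unchanged = O
  bit 1 = 0: acc unchanged = O
  bit 2 = 1: acc = O + (0, 2) = (0, 2)

4P = (0, 2)


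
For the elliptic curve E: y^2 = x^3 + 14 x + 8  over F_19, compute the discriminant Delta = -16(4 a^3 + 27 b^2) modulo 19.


4 a^3 + 27 b^2 = 4*14^3 + 27*8^2 = 10976 + 1728 = 12704
Delta = -16 * (12704) = -203264
Delta mod 19 = 17

Delta = 17 (mod 19)


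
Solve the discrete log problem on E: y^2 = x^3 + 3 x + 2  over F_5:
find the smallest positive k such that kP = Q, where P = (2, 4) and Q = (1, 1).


Enumerate multiples of P until we hit Q = (1, 1):
  1P = (2, 4)
  2P = (1, 1)
Match found at i = 2.

k = 2


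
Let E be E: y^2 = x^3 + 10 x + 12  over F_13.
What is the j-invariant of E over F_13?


Delta = -16(4 a^3 + 27 b^2) mod 13 = 9
-1728 * (4 a)^3 = -1728 * (4*10)^3 mod 13 = 1
j = 1 * 9^(-1) mod 13 = 3

j = 3 (mod 13)


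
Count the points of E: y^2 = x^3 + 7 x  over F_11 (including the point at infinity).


For each x in F_11, count y with y^2 = x^3 + 7 x + 0 mod 11:
  x = 0: RHS = 0, y in [0]  -> 1 point(s)
  x = 2: RHS = 0, y in [0]  -> 1 point(s)
  x = 3: RHS = 4, y in [2, 9]  -> 2 point(s)
  x = 4: RHS = 4, y in [2, 9]  -> 2 point(s)
  x = 6: RHS = 5, y in [4, 7]  -> 2 point(s)
  x = 9: RHS = 0, y in [0]  -> 1 point(s)
  x = 10: RHS = 3, y in [5, 6]  -> 2 point(s)
Affine points: 11. Add the point at infinity: total = 12.

#E(F_11) = 12


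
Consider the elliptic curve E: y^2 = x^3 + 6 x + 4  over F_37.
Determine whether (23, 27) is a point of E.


Check whether y^2 = x^3 + 6 x + 4 (mod 37) for (x, y) = (23, 27).
LHS: y^2 = 27^2 mod 37 = 26
RHS: x^3 + 6 x + 4 = 23^3 + 6*23 + 4 mod 37 = 25
LHS != RHS

No, not on the curve


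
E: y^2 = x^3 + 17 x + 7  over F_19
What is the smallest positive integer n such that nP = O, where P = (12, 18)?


Compute successive multiples of P until we hit O:
  1P = (12, 18)
  2P = (12, 1)
  3P = O

ord(P) = 3


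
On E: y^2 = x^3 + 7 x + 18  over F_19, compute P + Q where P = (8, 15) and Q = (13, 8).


P != Q, so use the chord formula.
s = (y2 - y1) / (x2 - x1) = (12) / (5) mod 19 = 10
x3 = s^2 - x1 - x2 mod 19 = 10^2 - 8 - 13 = 3
y3 = s (x1 - x3) - y1 mod 19 = 10 * (8 - 3) - 15 = 16

P + Q = (3, 16)


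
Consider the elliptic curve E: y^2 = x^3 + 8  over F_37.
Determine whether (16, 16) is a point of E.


Check whether y^2 = x^3 + 0 x + 8 (mod 37) for (x, y) = (16, 16).
LHS: y^2 = 16^2 mod 37 = 34
RHS: x^3 + 0 x + 8 = 16^3 + 0*16 + 8 mod 37 = 34
LHS = RHS

Yes, on the curve


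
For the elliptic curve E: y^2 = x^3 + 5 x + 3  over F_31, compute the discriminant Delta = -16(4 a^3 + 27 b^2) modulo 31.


4 a^3 + 27 b^2 = 4*5^3 + 27*3^2 = 500 + 243 = 743
Delta = -16 * (743) = -11888
Delta mod 31 = 16

Delta = 16 (mod 31)


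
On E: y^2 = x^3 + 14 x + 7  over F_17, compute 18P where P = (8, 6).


k = 18 = 10010_2 (binary, LSB first: 01001)
Double-and-add from P = (8, 6):
  bit 0 = 0: acc unchanged = O
  bit 1 = 1: acc = O + (10, 5) = (10, 5)
  bit 2 = 0: acc unchanged = (10, 5)
  bit 3 = 0: acc unchanged = (10, 5)
  bit 4 = 1: acc = (10, 5) + (11, 9) = (12, 4)

18P = (12, 4)


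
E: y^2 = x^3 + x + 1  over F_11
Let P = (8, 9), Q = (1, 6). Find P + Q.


P != Q, so use the chord formula.
s = (y2 - y1) / (x2 - x1) = (8) / (4) mod 11 = 2
x3 = s^2 - x1 - x2 mod 11 = 2^2 - 8 - 1 = 6
y3 = s (x1 - x3) - y1 mod 11 = 2 * (8 - 6) - 9 = 6

P + Q = (6, 6)


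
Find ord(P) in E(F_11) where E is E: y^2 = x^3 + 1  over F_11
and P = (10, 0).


Compute successive multiples of P until we hit O:
  1P = (10, 0)
  2P = O

ord(P) = 2


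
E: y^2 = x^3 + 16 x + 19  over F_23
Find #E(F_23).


For each x in F_23, count y with y^2 = x^3 + 16 x + 19 mod 23:
  x = 1: RHS = 13, y in [6, 17]  -> 2 point(s)
  x = 2: RHS = 13, y in [6, 17]  -> 2 point(s)
  x = 3: RHS = 2, y in [5, 18]  -> 2 point(s)
  x = 4: RHS = 9, y in [3, 20]  -> 2 point(s)
  x = 6: RHS = 9, y in [3, 20]  -> 2 point(s)
  x = 9: RHS = 18, y in [8, 15]  -> 2 point(s)
  x = 10: RHS = 6, y in [11, 12]  -> 2 point(s)
  x = 11: RHS = 8, y in [10, 13]  -> 2 point(s)
  x = 13: RHS = 9, y in [3, 20]  -> 2 point(s)
  x = 15: RHS = 0, y in [0]  -> 1 point(s)
  x = 16: RHS = 1, y in [1, 22]  -> 2 point(s)
  x = 17: RHS = 6, y in [11, 12]  -> 2 point(s)
  x = 19: RHS = 6, y in [11, 12]  -> 2 point(s)
  x = 20: RHS = 13, y in [6, 17]  -> 2 point(s)
  x = 21: RHS = 2, y in [5, 18]  -> 2 point(s)
  x = 22: RHS = 2, y in [5, 18]  -> 2 point(s)
Affine points: 31. Add the point at infinity: total = 32.

#E(F_23) = 32


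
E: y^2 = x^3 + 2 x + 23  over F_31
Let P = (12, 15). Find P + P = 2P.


Doubling: s = (3 x1^2 + a) / (2 y1)
s = (3*12^2 + 2) / (2*15) mod 31 = 0
x3 = s^2 - 2 x1 mod 31 = 0^2 - 2*12 = 7
y3 = s (x1 - x3) - y1 mod 31 = 0 * (12 - 7) - 15 = 16

2P = (7, 16)


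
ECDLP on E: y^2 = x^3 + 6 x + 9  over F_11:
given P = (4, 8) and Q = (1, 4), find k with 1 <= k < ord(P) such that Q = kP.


Enumerate multiples of P until we hit Q = (1, 4):
  1P = (4, 8)
  2P = (7, 8)
  3P = (0, 3)
  4P = (1, 4)
Match found at i = 4.

k = 4


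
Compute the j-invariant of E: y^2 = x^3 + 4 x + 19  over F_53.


Delta = -16(4 a^3 + 27 b^2) mod 53 = 12
-1728 * (4 a)^3 = -1728 * (4*4)^3 mod 53 = 50
j = 50 * 12^(-1) mod 53 = 13

j = 13 (mod 53)


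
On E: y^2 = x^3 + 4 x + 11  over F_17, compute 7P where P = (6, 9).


k = 7 = 111_2 (binary, LSB first: 111)
Double-and-add from P = (6, 9):
  bit 0 = 1: acc = O + (6, 9) = (6, 9)
  bit 1 = 1: acc = (6, 9) + (3, 4) = (7, 12)
  bit 2 = 1: acc = (7, 12) + (13, 4) = (12, 6)

7P = (12, 6)


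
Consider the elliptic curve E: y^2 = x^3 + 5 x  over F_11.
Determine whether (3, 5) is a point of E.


Check whether y^2 = x^3 + 5 x + 0 (mod 11) for (x, y) = (3, 5).
LHS: y^2 = 5^2 mod 11 = 3
RHS: x^3 + 5 x + 0 = 3^3 + 5*3 + 0 mod 11 = 9
LHS != RHS

No, not on the curve


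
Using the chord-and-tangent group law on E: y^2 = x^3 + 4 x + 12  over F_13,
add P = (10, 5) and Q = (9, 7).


P != Q, so use the chord formula.
s = (y2 - y1) / (x2 - x1) = (2) / (12) mod 13 = 11
x3 = s^2 - x1 - x2 mod 13 = 11^2 - 10 - 9 = 11
y3 = s (x1 - x3) - y1 mod 13 = 11 * (10 - 11) - 5 = 10

P + Q = (11, 10)


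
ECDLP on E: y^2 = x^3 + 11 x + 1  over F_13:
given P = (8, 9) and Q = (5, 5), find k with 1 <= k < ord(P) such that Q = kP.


Enumerate multiples of P until we hit Q = (5, 5):
  1P = (8, 9)
  2P = (11, 7)
  3P = (6, 7)
  4P = (0, 12)
  5P = (9, 6)
  6P = (5, 8)
  7P = (3, 10)
  8P = (1, 0)
  9P = (3, 3)
  10P = (5, 5)
Match found at i = 10.

k = 10


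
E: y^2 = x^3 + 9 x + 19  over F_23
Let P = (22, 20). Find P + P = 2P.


Doubling: s = (3 x1^2 + a) / (2 y1)
s = (3*22^2 + 9) / (2*20) mod 23 = 21
x3 = s^2 - 2 x1 mod 23 = 21^2 - 2*22 = 6
y3 = s (x1 - x3) - y1 mod 23 = 21 * (22 - 6) - 20 = 17

2P = (6, 17)


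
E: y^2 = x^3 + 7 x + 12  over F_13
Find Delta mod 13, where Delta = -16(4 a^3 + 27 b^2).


4 a^3 + 27 b^2 = 4*7^3 + 27*12^2 = 1372 + 3888 = 5260
Delta = -16 * (5260) = -84160
Delta mod 13 = 2

Delta = 2 (mod 13)


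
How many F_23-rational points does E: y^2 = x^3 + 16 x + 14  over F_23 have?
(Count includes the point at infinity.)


For each x in F_23, count y with y^2 = x^3 + 16 x + 14 mod 23:
  x = 1: RHS = 8, y in [10, 13]  -> 2 point(s)
  x = 2: RHS = 8, y in [10, 13]  -> 2 point(s)
  x = 4: RHS = 4, y in [2, 21]  -> 2 point(s)
  x = 5: RHS = 12, y in [9, 14]  -> 2 point(s)
  x = 6: RHS = 4, y in [2, 21]  -> 2 point(s)
  x = 7: RHS = 9, y in [3, 20]  -> 2 point(s)
  x = 9: RHS = 13, y in [6, 17]  -> 2 point(s)
  x = 10: RHS = 1, y in [1, 22]  -> 2 point(s)
  x = 11: RHS = 3, y in [7, 16]  -> 2 point(s)
  x = 12: RHS = 2, y in [5, 18]  -> 2 point(s)
  x = 13: RHS = 4, y in [2, 21]  -> 2 point(s)
  x = 15: RHS = 18, y in [8, 15]  -> 2 point(s)
  x = 17: RHS = 1, y in [1, 22]  -> 2 point(s)
  x = 18: RHS = 16, y in [4, 19]  -> 2 point(s)
  x = 19: RHS = 1, y in [1, 22]  -> 2 point(s)
  x = 20: RHS = 8, y in [10, 13]  -> 2 point(s)
Affine points: 32. Add the point at infinity: total = 33.

#E(F_23) = 33


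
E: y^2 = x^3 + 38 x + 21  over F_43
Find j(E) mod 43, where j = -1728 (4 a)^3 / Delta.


Delta = -16(4 a^3 + 27 b^2) mod 43 = 23
-1728 * (4 a)^3 = -1728 * (4*38)^3 mod 43 = 16
j = 16 * 23^(-1) mod 43 = 25

j = 25 (mod 43)


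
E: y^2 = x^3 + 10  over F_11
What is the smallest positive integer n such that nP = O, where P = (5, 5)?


Compute successive multiples of P until we hit O:
  1P = (5, 5)
  2P = (5, 6)
  3P = O

ord(P) = 3


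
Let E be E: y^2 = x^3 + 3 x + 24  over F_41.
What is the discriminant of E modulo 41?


4 a^3 + 27 b^2 = 4*3^3 + 27*24^2 = 108 + 15552 = 15660
Delta = -16 * (15660) = -250560
Delta mod 41 = 32

Delta = 32 (mod 41)


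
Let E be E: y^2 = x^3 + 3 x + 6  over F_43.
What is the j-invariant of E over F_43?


Delta = -16(4 a^3 + 27 b^2) mod 43 = 6
-1728 * (4 a)^3 = -1728 * (4*3)^3 mod 43 = 22
j = 22 * 6^(-1) mod 43 = 18

j = 18 (mod 43)


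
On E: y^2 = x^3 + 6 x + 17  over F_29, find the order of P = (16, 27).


Compute successive multiples of P until we hit O:
  1P = (16, 27)
  2P = (22, 3)
  3P = (7, 24)
  4P = (19, 1)
  5P = (24, 23)
  6P = (11, 14)
  7P = (25, 25)
  8P = (26, 1)
  ... (continuing to 25P)
  25P = O

ord(P) = 25


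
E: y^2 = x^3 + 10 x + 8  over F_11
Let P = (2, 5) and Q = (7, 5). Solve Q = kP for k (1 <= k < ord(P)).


Enumerate multiples of P until we hit Q = (7, 5):
  1P = (2, 5)
  2P = (7, 6)
  3P = (6, 3)
  4P = (6, 8)
  5P = (7, 5)
Match found at i = 5.

k = 5


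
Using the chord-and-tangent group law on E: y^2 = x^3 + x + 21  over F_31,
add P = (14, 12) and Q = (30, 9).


P != Q, so use the chord formula.
s = (y2 - y1) / (x2 - x1) = (28) / (16) mod 31 = 25
x3 = s^2 - x1 - x2 mod 31 = 25^2 - 14 - 30 = 23
y3 = s (x1 - x3) - y1 mod 31 = 25 * (14 - 23) - 12 = 11

P + Q = (23, 11)


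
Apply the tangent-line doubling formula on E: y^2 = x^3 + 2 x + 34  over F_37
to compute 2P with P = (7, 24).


Doubling: s = (3 x1^2 + a) / (2 y1)
s = (3*7^2 + 2) / (2*24) mod 37 = 27
x3 = s^2 - 2 x1 mod 37 = 27^2 - 2*7 = 12
y3 = s (x1 - x3) - y1 mod 37 = 27 * (7 - 12) - 24 = 26

2P = (12, 26)


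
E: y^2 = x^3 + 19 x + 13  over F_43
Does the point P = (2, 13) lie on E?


Check whether y^2 = x^3 + 19 x + 13 (mod 43) for (x, y) = (2, 13).
LHS: y^2 = 13^2 mod 43 = 40
RHS: x^3 + 19 x + 13 = 2^3 + 19*2 + 13 mod 43 = 16
LHS != RHS

No, not on the curve


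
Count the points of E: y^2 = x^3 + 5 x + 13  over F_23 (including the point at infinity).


For each x in F_23, count y with y^2 = x^3 + 5 x + 13 mod 23:
  x = 0: RHS = 13, y in [6, 17]  -> 2 point(s)
  x = 2: RHS = 8, y in [10, 13]  -> 2 point(s)
  x = 3: RHS = 9, y in [3, 20]  -> 2 point(s)
  x = 5: RHS = 2, y in [5, 18]  -> 2 point(s)
  x = 6: RHS = 6, y in [11, 12]  -> 2 point(s)
  x = 7: RHS = 0, y in [0]  -> 1 point(s)
  x = 8: RHS = 13, y in [6, 17]  -> 2 point(s)
  x = 15: RHS = 13, y in [6, 17]  -> 2 point(s)
  x = 16: RHS = 3, y in [7, 16]  -> 2 point(s)
  x = 18: RHS = 1, y in [1, 22]  -> 2 point(s)
  x = 21: RHS = 18, y in [8, 15]  -> 2 point(s)
Affine points: 21. Add the point at infinity: total = 22.

#E(F_23) = 22


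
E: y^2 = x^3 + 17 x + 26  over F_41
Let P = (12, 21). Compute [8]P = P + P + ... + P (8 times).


k = 8 = 1000_2 (binary, LSB first: 0001)
Double-and-add from P = (12, 21):
  bit 0 = 0: acc unchanged = O
  bit 1 = 0: acc unchanged = O
  bit 2 = 0: acc unchanged = O
  bit 3 = 1: acc = O + (12, 20) = (12, 20)

8P = (12, 20)
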